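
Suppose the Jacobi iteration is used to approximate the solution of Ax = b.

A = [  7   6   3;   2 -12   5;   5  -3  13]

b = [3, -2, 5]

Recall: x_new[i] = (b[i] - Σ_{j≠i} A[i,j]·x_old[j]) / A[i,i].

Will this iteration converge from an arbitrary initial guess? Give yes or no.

Split A = D + L + U, D = diag(7, -12, 13).
Jacobi T = -D⁻¹(L+U): T[0,2] = -(3)/(7) = -0.4286; T[0,0] = 0.
  T[0,:] = [+0.0000, -0.8571, -0.4286]
  T[1,:] = [+0.1667, +0.0000, +0.4167]
  T[2,:] = [-0.3846, +0.2308, +0.0000]
|eigenvalues of T|: 0.5735, 0.4591, 0.4591.
ρ = 0.5735; 0.5735 < 1, so it converges for any x₀.

yes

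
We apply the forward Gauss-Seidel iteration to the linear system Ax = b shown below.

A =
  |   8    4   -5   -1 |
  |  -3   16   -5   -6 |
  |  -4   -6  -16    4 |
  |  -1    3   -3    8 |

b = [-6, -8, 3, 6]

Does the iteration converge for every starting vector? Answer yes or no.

A = D + L + U where D = diag(8, 16, -16, 8).
GS T = -(D+L)⁻¹U: row 0 first, T[0,2] = -(-5)/(8) = +0.6250; later rows by forward substitution.
  T[0,:] = [+0.0000, -0.5000, +0.6250, +0.1250]
  T[1,:] = [+0.0000, -0.0938, +0.4297, +0.3984]
  T[2,:] = [+0.0000, +0.1602, -0.3174, +0.0693]
  T[3,:] = [+0.0000, +0.0327, -0.2020, -0.1078]
|eigenvalues of T|: 0.5248, 0.0965, 0.0965, 0.0000.
ρ = 0.5248; 0.5248 < 1, so it converges for any x₀.

yes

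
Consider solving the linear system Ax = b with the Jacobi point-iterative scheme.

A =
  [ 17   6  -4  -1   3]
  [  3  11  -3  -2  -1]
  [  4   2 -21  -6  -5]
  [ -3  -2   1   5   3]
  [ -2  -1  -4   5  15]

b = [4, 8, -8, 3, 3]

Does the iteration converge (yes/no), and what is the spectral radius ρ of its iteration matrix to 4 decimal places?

yes, ρ = 0.8225

Diagonal D = diag(17, 11, -21, 5, 15); L, U strict lower/upper.
Jacobi: T = -D⁻¹(L+U), T[3,0] = -(-3)/(5) = +0.6000; T[3,3] = 0.
  T[0,:] = [+0.0000  -0.3529  +0.2353  +0.0588  -0.1765]
  T[1,:] = [-0.2727  +0.0000  +0.2727  +0.1818  +0.0909]
  T[2,:] = [+0.1905  +0.0952  +0.0000  -0.2857  -0.2381]
  T[3,:] = [+0.6000  +0.4000  -0.2000  +0.0000  -0.6000]
  T[4,:] = [+0.1333  +0.0667  +0.2667  -0.3333  +0.0000]
eigenvalue magnitudes: 0.8225, 0.5526, 0.2678, 0.2678, 0.2527.
ρ(T) = max|λ| = 0.8225; 0.8225 < 1: convergent.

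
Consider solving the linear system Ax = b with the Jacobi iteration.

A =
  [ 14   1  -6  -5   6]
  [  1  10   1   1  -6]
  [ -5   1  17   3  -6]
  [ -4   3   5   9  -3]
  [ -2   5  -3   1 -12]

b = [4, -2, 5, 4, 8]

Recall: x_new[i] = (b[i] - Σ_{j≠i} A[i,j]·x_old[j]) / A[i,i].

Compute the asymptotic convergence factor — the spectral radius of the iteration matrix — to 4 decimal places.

0.8388

A = D + L + U where D = diag(14, 10, 17, 9, -12).
T_J = -D⁻¹(L+U): T[2,1] = -(1)/(17) = -0.0588; T[2,2] = 0.
  T[0,:] = [+0.0000  -0.0714  +0.4286  +0.3571  -0.4286]
  T[1,:] = [-0.1000  +0.0000  -0.1000  -0.1000  +0.6000]
  T[2,:] = [+0.2941  -0.0588  +0.0000  -0.1765  +0.3529]
  T[3,:] = [+0.4444  -0.3333  -0.5556  +0.0000  +0.3333]
  T[4,:] = [-0.1667  +0.4167  -0.2500  +0.0833  +0.0000]
moduli |λ_i(T)| = 0.8388, 0.6477, 0.3814, 0.3286, 0.3286.
spectral radius ρ = 0.8388; 0.8388 < 1: convergent.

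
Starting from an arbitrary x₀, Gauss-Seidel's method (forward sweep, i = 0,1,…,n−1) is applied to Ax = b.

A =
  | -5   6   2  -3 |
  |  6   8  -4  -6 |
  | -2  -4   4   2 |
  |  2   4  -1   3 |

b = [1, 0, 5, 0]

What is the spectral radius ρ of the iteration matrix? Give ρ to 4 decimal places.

Split A = D + L + U, D = diag(-5, 8, 4, 3).
T_GS = -(D+L)⁻¹U: row 0 first, T[0,3] = -(-3)/(-5) = -0.6000; later rows by forward substitution.
  T[0,:] = [+0.0000, +1.2000, +0.4000, -0.6000]
  T[1,:] = [+0.0000, -0.9000, +0.2000, +1.2000]
  T[2,:] = [+0.0000, -0.3000, +0.4000, +0.4000]
  T[3,:] = [+0.0000, +0.3000, -0.4000, -1.0667]
|roots of det(T-λI)|: 1.4483, 0.4355, 0.3171, 0.0000.
ρ = 1.4483; 1.4483 > 1: divergent.

1.4483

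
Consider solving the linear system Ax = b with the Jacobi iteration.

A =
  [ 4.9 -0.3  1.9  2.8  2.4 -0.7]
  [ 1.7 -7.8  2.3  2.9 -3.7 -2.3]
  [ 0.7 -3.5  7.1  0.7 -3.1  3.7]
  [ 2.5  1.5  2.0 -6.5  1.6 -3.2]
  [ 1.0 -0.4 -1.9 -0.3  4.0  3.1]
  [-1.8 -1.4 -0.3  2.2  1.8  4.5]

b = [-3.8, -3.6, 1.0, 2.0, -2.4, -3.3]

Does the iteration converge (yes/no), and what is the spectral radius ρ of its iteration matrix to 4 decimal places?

no, ρ = 1.2012

Diagonal D = diag(4.9, -7.8, 7.1, -6.5, 4, 4.5); L, U strict lower/upper.
Jacobi T = -D⁻¹(L+U): T[1,3] = -(2.9)/(-7.8) = +0.3718; T[1,1] = 0.
  T[0,:] = [+0.0000  +0.0612  -0.3878  -0.5714  -0.4898  +0.1429]
  T[1,:] = [+0.2179  +0.0000  +0.2949  +0.3718  -0.4744  -0.2949]
  T[2,:] = [-0.0986  +0.4930  +0.0000  -0.0986  +0.4366  -0.5211]
  T[3,:] = [+0.3846  +0.2308  +0.3077  +0.0000  +0.2462  -0.4923]
  T[4,:] = [-0.2500  +0.1000  +0.4750  +0.0750  +0.0000  -0.7750]
  T[5,:] = [+0.4000  +0.3111  +0.0667  -0.4889  -0.4000  +0.0000]
moduli |λ_i(T)| = 1.2012, 0.6947, 0.6845, 0.6845, 0.2872, 0.2872.
ρ = 1.2012; 1.2012 > 1: divergent.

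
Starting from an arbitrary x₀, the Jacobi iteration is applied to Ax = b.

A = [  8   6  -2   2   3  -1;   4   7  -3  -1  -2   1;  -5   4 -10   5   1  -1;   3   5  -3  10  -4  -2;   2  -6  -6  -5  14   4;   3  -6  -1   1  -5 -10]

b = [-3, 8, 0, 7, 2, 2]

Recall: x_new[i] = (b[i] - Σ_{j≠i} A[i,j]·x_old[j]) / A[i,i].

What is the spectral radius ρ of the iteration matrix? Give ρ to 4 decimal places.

1.2938

Split A = D + L + U, D = diag(8, 7, -10, 10, 14, -10).
T_J = -D⁻¹(L+U): T[1,3] = -(-1)/(7) = +0.1429; T[1,1] = 0.
  T[0,:] = [+0.0000  -0.7500  +0.2500  -0.2500  -0.3750  +0.1250]
  T[1,:] = [-0.5714  +0.0000  +0.4286  +0.1429  +0.2857  -0.1429]
  T[2,:] = [-0.5000  +0.4000  +0.0000  +0.5000  +0.1000  -0.1000]
  T[3,:] = [-0.3000  -0.5000  +0.3000  +0.0000  +0.4000  +0.2000]
  T[4,:] = [-0.1429  +0.4286  +0.4286  +0.3571  +0.0000  -0.2857]
  T[5,:] = [+0.3000  -0.6000  -0.1000  +0.1000  -0.5000  +0.0000]
|λ(T)| sorted: 1.2938, 0.8919, 0.3857, 0.3857, 0.3271, 0.2459.
ρ(T) = max|λ| = 1.2938; 1.2938 > 1, so it fails to converge.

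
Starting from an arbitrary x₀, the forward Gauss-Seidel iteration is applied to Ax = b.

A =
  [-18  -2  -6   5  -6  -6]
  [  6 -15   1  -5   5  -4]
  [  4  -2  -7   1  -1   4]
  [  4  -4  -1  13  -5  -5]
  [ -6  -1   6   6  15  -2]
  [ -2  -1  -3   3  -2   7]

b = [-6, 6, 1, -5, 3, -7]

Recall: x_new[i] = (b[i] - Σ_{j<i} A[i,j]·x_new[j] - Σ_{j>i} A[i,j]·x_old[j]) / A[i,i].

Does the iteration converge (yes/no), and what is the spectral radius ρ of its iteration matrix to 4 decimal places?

Let D = diag(-18, -15, -7, 13, 15, 7); L, U the strict triangles.
T_GS = -(D+L)⁻¹U: row 0 first, T[0,3] = -(5)/(-18) = +0.2778; later rows by forward substitution.
  T[0,:] = [+0.0000  -0.1111  -0.3333  +0.2778  -0.3333  -0.3333]
  T[1,:] = [+0.0000  -0.0444  -0.0667  -0.2222  +0.2000  -0.4000]
  T[2,:] = [+0.0000  -0.0508  -0.1714  +0.3651  -0.3905  +0.4952]
  T[3,:] = [+0.0000  +0.0166  +0.0689  -0.1258  +0.5187  +0.4022]
  T[4,:] = [+0.0000  -0.0337  -0.0968  +0.0006  -0.1713  -0.3856]
  T[5,:] = [+0.0000  -0.0766  -0.2354  +0.2581  -0.5052  -0.2227]
|eigenvalues of T|: 0.8407, 0.1930, 0.1930, 0.0550, 0.0090, 0.0000.
spectral radius ρ = 0.8407; 0.8407 < 1, so it converges for any x₀.

yes, ρ = 0.8407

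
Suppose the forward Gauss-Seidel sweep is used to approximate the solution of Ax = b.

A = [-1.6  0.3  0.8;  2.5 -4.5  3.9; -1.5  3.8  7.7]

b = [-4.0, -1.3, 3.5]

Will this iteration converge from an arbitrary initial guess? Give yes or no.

yes

Let D = diag(-1.6, -4.5, 7.7); L, U the strict triangles.
GS T = -(D+L)⁻¹U: row 0 first, T[0,1] = -(0.3)/(-1.6) = +0.1875; later rows by forward substitution.
  T[0,:] = [+0.0000  +0.1875  +0.5000]
  T[1,:] = [+0.0000  +0.1042  +1.1444]
  T[2,:] = [+0.0000  -0.0149  -0.4674]
|roots of det(T-λI)|: 0.4359, 0.0726, 0.0000.
spectral radius ρ = 0.4359; 0.4359 < 1 ⇒ converges.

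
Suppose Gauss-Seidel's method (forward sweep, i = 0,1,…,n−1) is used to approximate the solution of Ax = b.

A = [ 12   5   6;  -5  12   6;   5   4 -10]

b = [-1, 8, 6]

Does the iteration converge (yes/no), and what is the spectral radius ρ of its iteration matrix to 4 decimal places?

yes, ρ = 0.8321

Split A = D + L + U, D = diag(12, 12, -10).
T_GS = -(D+L)⁻¹U: row 0 first, T[0,2] = -(6)/(12) = -0.5000; later rows by forward substitution.
  T[0,:] = [+0.0000 -0.4167 -0.5000]
  T[1,:] = [+0.0000 -0.1736 -0.7083]
  T[2,:] = [+0.0000 -0.2778 -0.5333]
moduli |λ_i(T)| = 0.8321, 0.1252, 0.0000.
ρ = 0.8321; 0.8321 < 1 ⇒ converges.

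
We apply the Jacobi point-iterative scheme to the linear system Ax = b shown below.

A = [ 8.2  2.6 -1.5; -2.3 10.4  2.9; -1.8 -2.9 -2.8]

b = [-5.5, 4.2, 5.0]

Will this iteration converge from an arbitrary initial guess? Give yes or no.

Split A = D + L + U, D = diag(8.2, 10.4, -2.8).
Jacobi T = -D⁻¹(L+U): T[1,2] = -(2.9)/(10.4) = -0.2788; T[1,1] = 0.
  T[0,:] = [+0.0000  -0.3171  +0.1829]
  T[1,:] = [+0.2212  +0.0000  -0.2788]
  T[2,:] = [-0.6429  -1.0357  +0.0000]
eigenvalue magnitudes: 0.5346, 0.4298, 0.4298.
spectral radius ρ = 0.5346; 0.5346 < 1: convergent.

yes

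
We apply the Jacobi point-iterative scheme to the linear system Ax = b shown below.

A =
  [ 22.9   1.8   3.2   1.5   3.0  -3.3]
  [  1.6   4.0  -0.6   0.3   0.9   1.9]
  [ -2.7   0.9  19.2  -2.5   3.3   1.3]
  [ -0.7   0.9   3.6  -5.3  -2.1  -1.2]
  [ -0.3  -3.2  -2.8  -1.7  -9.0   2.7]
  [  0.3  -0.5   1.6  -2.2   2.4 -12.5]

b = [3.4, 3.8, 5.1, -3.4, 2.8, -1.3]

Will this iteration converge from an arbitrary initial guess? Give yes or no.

Split A = D + L + U, D = diag(22.9, 4, 19.2, -5.3, -9, -12.5).
Jacobi T = -D⁻¹(L+U): T[3,1] = -(0.9)/(-5.3) = +0.1698; T[3,3] = 0.
  T[0,:] = [+0.0000  -0.0786  -0.1397  -0.0655  -0.1310  +0.1441]
  T[1,:] = [-0.4000  +0.0000  +0.1500  -0.0750  -0.2250  -0.4750]
  T[2,:] = [+0.1406  -0.0469  +0.0000  +0.1302  -0.1719  -0.0677]
  T[3,:] = [-0.1321  +0.1698  +0.6792  +0.0000  -0.3962  -0.2264]
  T[4,:] = [-0.0333  -0.3556  -0.3111  -0.1889  +0.0000  +0.3000]
  T[5,:] = [+0.0240  -0.0400  +0.1280  -0.1760  +0.1920  +0.0000]
|eigenvalues of T|: 0.7529, 0.4758, 0.3131, 0.3131, 0.1539, 0.1539.
ρ = 0.7529; 0.7529 < 1: convergent.

yes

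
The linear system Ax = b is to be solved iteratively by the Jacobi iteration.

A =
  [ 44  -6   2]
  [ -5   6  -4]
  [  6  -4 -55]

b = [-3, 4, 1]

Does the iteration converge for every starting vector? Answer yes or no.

Split A = D + L + U, D = diag(44, 6, -55).
T_J = -D⁻¹(L+U): T[0,2] = -(2)/(44) = -0.0455; T[0,0] = 0.
  T[0,:] = [+0.0000 +0.1364 -0.0455]
  T[1,:] = [+0.8333 +0.0000 +0.6667]
  T[2,:] = [+0.1091 -0.0727 +0.0000]
|roots of det(T-λI)|: 0.3166, 0.2001, 0.2001.
ρ = 0.3166; 0.3166 < 1, so it converges for any x₀.

yes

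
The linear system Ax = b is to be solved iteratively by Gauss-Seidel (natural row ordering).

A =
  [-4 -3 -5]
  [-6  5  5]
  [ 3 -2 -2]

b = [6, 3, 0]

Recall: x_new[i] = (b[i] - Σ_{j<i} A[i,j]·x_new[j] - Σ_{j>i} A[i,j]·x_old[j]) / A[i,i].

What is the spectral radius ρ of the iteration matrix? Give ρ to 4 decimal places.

1.2070

Let D = diag(-4, 5, -2); L, U the strict triangles.
Gauss-Seidel: T = -(D+L)⁻¹U, row 0 first, T[0,1] = -(-3)/(-4) = -0.7500; later rows by forward substitution.
  T[0,:] = [+0.0000  -0.7500  -1.2500]
  T[1,:] = [+0.0000  -0.9000  -2.5000]
  T[2,:] = [+0.0000  -0.2250  +0.6250]
|λ(T)| sorted: 1.2070, 0.9320, 0.0000.
ρ = 1.2070; 1.2070 > 1, so it fails to converge.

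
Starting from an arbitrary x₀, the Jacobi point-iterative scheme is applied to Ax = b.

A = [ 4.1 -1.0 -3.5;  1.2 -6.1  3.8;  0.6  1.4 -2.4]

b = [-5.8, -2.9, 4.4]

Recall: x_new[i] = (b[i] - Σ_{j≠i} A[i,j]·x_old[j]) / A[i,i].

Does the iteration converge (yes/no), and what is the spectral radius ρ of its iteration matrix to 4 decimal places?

yes, ρ = 0.8825

Write A = D+L+U with D = diag(4.1, -6.1, -2.4).
T_J = -D⁻¹(L+U): T[0,2] = -(-3.5)/(4.1) = +0.8537; T[0,0] = 0.
  T[0,:] = [+0.0000 +0.2439 +0.8537]
  T[1,:] = [+0.1967 +0.0000 +0.6230]
  T[2,:] = [+0.2500 +0.5833 +0.0000]
|eigenvalues of T|: 0.8825, 0.6429, 0.2396.
ρ = 0.8825; 0.8825 < 1 ⇒ converges.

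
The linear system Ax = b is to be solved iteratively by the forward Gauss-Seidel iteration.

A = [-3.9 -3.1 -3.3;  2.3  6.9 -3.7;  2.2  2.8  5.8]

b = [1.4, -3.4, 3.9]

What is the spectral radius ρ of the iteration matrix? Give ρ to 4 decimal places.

A = D + L + U where D = diag(-3.9, 6.9, 5.8).
Gauss-Seidel: T = -(D+L)⁻¹U, row 0 first, T[0,1] = -(-3.1)/(-3.9) = -0.7949; later rows by forward substitution.
  T[0,:] = [+0.0000 -0.7949 -0.8462]
  T[1,:] = [+0.0000 +0.2650 +0.8183]
  T[2,:] = [+0.0000 +0.1736 -0.0741]
|λ(T)| sorted: 0.5087, 0.3178, 0.0000.
spectral radius ρ = 0.5087; 0.5087 < 1, so it converges for any x₀.

0.5087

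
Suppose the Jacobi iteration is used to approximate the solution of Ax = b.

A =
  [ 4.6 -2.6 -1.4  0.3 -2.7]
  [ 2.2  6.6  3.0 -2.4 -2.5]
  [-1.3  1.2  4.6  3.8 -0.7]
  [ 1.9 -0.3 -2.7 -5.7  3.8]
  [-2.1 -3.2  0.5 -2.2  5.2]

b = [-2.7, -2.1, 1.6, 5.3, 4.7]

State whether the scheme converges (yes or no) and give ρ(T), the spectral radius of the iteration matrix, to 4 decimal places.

Diagonal D = diag(4.6, 6.6, 4.6, -5.7, 5.2); L, U strict lower/upper.
Jacobi: T = -D⁻¹(L+U), T[2,1] = -(1.2)/(4.6) = -0.2609; T[2,2] = 0.
  T[0,:] = [+0.0000, +0.5652, +0.3043, -0.0652, +0.5870]
  T[1,:] = [-0.3333, +0.0000, -0.4545, +0.3636, +0.3788]
  T[2,:] = [+0.2826, -0.2609, +0.0000, -0.8261, +0.1522]
  T[3,:] = [+0.3333, -0.0526, -0.4737, +0.0000, +0.6667]
  T[4,:] = [+0.4038, +0.6154, -0.0962, +0.4231, +0.0000]
|eigenvalues of T|: 1.1435, 0.9106, 0.5706, 0.4290, 0.4290.
ρ(T) = max|λ| = 1.1435; 1.1435 > 1: divergent.

no, ρ = 1.1435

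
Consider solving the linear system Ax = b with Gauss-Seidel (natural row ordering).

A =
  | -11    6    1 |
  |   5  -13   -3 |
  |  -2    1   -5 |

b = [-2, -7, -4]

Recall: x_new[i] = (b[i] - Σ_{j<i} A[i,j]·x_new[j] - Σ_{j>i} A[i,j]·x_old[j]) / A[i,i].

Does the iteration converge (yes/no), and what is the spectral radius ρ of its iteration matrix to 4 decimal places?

yes, ρ = 0.3013

Let D = diag(-11, -13, -5); L, U the strict triangles.
GS T = -(D+L)⁻¹U: row 0 first, T[0,2] = -(1)/(-11) = +0.0909; later rows by forward substitution.
  T[0,:] = [+0.0000, +0.5455, +0.0909]
  T[1,:] = [+0.0000, +0.2098, -0.1958]
  T[2,:] = [+0.0000, -0.1762, -0.0755]
|λ(T)| sorted: 0.3013, 0.1671, 0.0000.
ρ(T) = max|λ| = 0.3013; 0.3013 < 1 ⇒ converges.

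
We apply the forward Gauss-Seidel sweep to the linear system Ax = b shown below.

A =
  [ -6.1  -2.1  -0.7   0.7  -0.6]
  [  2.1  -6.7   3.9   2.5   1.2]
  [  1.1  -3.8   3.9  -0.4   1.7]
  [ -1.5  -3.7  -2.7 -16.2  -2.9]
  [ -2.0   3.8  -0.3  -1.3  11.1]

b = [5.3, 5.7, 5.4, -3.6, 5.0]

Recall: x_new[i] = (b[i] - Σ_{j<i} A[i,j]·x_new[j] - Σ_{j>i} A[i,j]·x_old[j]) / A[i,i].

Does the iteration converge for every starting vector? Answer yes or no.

Split A = D + L + U, D = diag(-6.1, -6.7, 3.9, -16.2, 11.1).
Gauss-Seidel: T = -(D+L)⁻¹U, row 0 first, T[0,2] = -(-0.7)/(-6.1) = -0.1148; later rows by forward substitution.
  T[0,:] = [+0.0000 -0.3443 -0.1148 +0.1148 -0.0984]
  T[1,:] = [+0.0000 -0.1079 +0.5461 +0.4091 +0.1483]
  T[2,:] = [+0.0000 -0.0080 +0.5645 +0.4688 -0.2637]
  T[3,:] = [+0.0000 +0.0579 -0.2082 -0.1822 -0.1598]
  T[4,:] = [+0.0000 -0.0185 -0.2168 -0.1280 -0.0943]
moduli |λ_i(T)| = 0.5667, 0.2069, 0.2069, 0.0273, 0.0000.
ρ(T) = max|λ| = 0.5667; 0.5667 < 1 ⇒ converges.

yes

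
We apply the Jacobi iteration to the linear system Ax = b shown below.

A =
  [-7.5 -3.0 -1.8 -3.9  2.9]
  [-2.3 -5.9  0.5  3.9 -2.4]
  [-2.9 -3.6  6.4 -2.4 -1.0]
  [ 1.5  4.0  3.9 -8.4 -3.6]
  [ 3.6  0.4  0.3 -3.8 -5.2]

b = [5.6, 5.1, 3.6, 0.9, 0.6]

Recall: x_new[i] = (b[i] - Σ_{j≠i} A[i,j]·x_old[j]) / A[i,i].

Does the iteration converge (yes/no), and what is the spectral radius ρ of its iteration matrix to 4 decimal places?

no, ρ = 1.1855

Diagonal D = diag(-7.5, -5.9, 6.4, -8.4, -5.2); L, U strict lower/upper.
Jacobi: T = -D⁻¹(L+U), T[1,2] = -(0.5)/(-5.9) = +0.0847; T[1,1] = 0.
  T[0,:] = [+0.0000 -0.4000 -0.2400 -0.5200 +0.3867]
  T[1,:] = [-0.3898 +0.0000 +0.0847 +0.6610 -0.4068]
  T[2,:] = [+0.4531 +0.5625 +0.0000 +0.3750 +0.1562]
  T[3,:] = [+0.1786 +0.4762 +0.4643 +0.0000 -0.4286]
  T[4,:] = [+0.6923 +0.0769 +0.0577 -0.7308 +0.0000]
|roots of det(T-λI)|: 1.1855, 0.8083, 0.2570, 0.2570, 0.0361.
spectral radius ρ = 1.1855; 1.1855 > 1 ⇒ diverges.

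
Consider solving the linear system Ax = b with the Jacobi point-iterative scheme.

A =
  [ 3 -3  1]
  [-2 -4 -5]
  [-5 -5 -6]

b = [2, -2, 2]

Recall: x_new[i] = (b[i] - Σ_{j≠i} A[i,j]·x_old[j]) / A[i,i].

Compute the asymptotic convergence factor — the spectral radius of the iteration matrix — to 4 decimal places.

Split A = D + L + U, D = diag(3, -4, -6).
Jacobi T = -D⁻¹(L+U): T[1,2] = -(-5)/(-4) = -1.2500; T[1,1] = 0.
  T[0,:] = [+0.0000, +1.0000, -0.3333]
  T[1,:] = [-0.5000, +0.0000, -1.2500]
  T[2,:] = [-0.8333, -0.8333, +0.0000]
moduli |λ_i(T)| = 1.2432, 0.8521, 0.8521.
spectral radius ρ = 1.2432; 1.2432 > 1, so it fails to converge.

1.2432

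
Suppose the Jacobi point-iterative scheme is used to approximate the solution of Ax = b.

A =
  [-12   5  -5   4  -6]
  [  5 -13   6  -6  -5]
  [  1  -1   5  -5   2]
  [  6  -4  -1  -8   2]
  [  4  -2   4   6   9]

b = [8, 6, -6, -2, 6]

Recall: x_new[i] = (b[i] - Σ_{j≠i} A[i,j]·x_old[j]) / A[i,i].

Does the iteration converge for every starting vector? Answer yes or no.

no

A = D + L + U where D = diag(-12, -13, 5, -8, 9).
Jacobi: T = -D⁻¹(L+U), T[0,1] = -(5)/(-12) = +0.4167; T[0,0] = 0.
  T[0,:] = [+0.0000 +0.4167 -0.4167 +0.3333 -0.5000]
  T[1,:] = [+0.3846 +0.0000 +0.4615 -0.4615 -0.3846]
  T[2,:] = [-0.2000 +0.2000 +0.0000 +1.0000 -0.4000]
  T[3,:] = [+0.7500 -0.5000 -0.1250 +0.0000 +0.2500]
  T[4,:] = [-0.4444 +0.2222 -0.4444 -0.6667 +0.0000]
eigenvalue magnitudes: 1.3080, 0.7821, 0.7821, 0.6020, 0.1856.
ρ = 1.3080; 1.3080 > 1, so it fails to converge.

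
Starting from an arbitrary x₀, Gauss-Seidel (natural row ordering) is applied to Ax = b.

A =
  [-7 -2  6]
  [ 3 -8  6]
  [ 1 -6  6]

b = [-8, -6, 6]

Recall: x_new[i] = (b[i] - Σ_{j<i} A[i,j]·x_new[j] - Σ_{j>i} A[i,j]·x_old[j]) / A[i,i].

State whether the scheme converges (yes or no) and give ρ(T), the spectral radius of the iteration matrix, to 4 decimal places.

yes, ρ = 0.8628

A = D + L + U where D = diag(-7, -8, 6).
T_GS = -(D+L)⁻¹U: row 0 first, T[0,1] = -(-2)/(-7) = -0.2857; later rows by forward substitution.
  T[0,:] = [+0.0000  -0.2857  +0.8571]
  T[1,:] = [+0.0000  -0.1071  +1.0714]
  T[2,:] = [+0.0000  -0.0595  +0.9286]
moduli |λ_i(T)| = 0.8628, 0.0414, 0.0000.
ρ(T) = max|λ| = 0.8628; 0.8628 < 1: convergent.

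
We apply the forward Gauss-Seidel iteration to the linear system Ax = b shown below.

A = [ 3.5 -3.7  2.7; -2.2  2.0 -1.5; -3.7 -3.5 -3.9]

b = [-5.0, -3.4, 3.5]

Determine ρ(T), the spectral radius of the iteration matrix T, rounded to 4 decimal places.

1.4723

Split A = D + L + U, D = diag(3.5, 2, -3.9).
Gauss-Seidel: T = -(D+L)⁻¹U, row 0 first, T[0,2] = -(2.7)/(3.5) = -0.7714; later rows by forward substitution.
  T[0,:] = [+0.0000, +1.0571, -0.7714]
  T[1,:] = [+0.0000, +1.1629, -0.0986]
  T[2,:] = [+0.0000, -2.0465, +0.8203]
|eigenvalues of T|: 1.4723, 0.5109, 0.0000.
ρ(T) = max|λ| = 1.4723; 1.4723 > 1, so it fails to converge.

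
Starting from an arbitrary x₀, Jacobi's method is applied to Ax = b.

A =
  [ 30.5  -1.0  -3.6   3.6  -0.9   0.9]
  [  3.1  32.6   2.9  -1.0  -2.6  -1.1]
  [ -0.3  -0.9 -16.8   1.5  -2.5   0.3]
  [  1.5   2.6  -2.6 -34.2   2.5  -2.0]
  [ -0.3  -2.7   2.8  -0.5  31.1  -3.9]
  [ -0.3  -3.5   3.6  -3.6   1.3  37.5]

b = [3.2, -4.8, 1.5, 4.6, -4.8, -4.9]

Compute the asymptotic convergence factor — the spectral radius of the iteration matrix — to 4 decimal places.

0.2256

Split A = D + L + U, D = diag(30.5, 32.6, -16.8, -34.2, 31.1, 37.5).
Jacobi: T = -D⁻¹(L+U), T[0,3] = -(3.6)/(30.5) = -0.1180; T[0,0] = 0.
  T[0,:] = [+0.0000, +0.0328, +0.1180, -0.1180, +0.0295, -0.0295]
  T[1,:] = [-0.0951, +0.0000, -0.0890, +0.0307, +0.0798, +0.0337]
  T[2,:] = [-0.0179, -0.0536, +0.0000, +0.0893, -0.1488, +0.0179]
  T[3,:] = [+0.0439, +0.0760, -0.0760, +0.0000, +0.0731, -0.0585]
  T[4,:] = [+0.0096, +0.0868, -0.0900, +0.0161, +0.0000, +0.1254]
  T[5,:] = [+0.0080, +0.0933, -0.0960, +0.0960, -0.0347, +0.0000]
|λ(T)| sorted: 0.2256, 0.1501, 0.1501, 0.1047, 0.1047, 0.0198.
ρ(T) = max|λ| = 0.2256; 0.2256 < 1, so it converges for any x₀.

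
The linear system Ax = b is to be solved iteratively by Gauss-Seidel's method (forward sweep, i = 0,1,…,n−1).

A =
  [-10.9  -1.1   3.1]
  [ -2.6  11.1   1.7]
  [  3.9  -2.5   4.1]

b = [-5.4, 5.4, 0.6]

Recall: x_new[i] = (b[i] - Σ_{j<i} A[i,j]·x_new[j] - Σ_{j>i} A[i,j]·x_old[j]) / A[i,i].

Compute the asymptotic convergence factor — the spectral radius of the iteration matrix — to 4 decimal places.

Diagonal D = diag(-10.9, 11.1, 4.1); L, U strict lower/upper.
T_GS = -(D+L)⁻¹U: row 0 first, T[0,1] = -(-1.1)/(-10.9) = -0.1009; later rows by forward substitution.
  T[0,:] = [+0.0000  -0.1009  +0.2844]
  T[1,:] = [+0.0000  -0.0236  -0.0865]
  T[2,:] = [+0.0000  +0.0816  -0.3233]
moduli |λ_i(T)| = 0.2975, 0.0494, 0.0000.
spectral radius ρ = 0.2975; 0.2975 < 1 ⇒ converges.

0.2975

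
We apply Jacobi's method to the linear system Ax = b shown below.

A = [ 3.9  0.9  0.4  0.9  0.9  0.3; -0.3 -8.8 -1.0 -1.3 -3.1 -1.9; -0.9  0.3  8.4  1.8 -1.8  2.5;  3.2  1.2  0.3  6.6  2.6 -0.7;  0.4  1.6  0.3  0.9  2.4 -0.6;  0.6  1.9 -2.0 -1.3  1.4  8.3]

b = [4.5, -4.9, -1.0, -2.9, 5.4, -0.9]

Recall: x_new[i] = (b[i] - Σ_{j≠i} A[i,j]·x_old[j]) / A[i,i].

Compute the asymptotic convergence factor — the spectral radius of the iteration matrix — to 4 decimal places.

A = D + L + U where D = diag(3.9, -8.8, 8.4, 6.6, 2.4, 8.3).
Jacobi T = -D⁻¹(L+U): T[2,1] = -(0.3)/(8.4) = -0.0357; T[2,2] = 0.
  T[0,:] = [+0.0000, -0.2308, -0.1026, -0.2308, -0.2308, -0.0769]
  T[1,:] = [-0.0341, +0.0000, -0.1136, -0.1477, -0.3523, -0.2159]
  T[2,:] = [+0.1071, -0.0357, +0.0000, -0.2143, +0.2143, -0.2976]
  T[3,:] = [-0.4848, -0.1818, -0.0455, +0.0000, -0.3939, +0.1061]
  T[4,:] = [-0.1667, -0.6667, -0.1250, -0.3750, +0.0000, +0.2500]
  T[5,:] = [-0.0723, -0.2289, +0.2410, +0.1566, -0.1687, +0.0000]
moduli |λ_i(T)| = 0.8670, 0.5621, 0.2530, 0.2530, 0.2394, 0.0106.
ρ(T) = max|λ| = 0.8670; 0.8670 < 1 ⇒ converges.

0.8670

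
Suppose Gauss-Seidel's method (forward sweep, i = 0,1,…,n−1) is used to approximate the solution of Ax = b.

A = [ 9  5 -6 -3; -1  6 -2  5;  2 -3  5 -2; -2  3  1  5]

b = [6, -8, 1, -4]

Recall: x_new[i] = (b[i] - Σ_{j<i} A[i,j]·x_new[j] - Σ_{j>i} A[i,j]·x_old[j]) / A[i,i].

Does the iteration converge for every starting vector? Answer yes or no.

yes

A = D + L + U where D = diag(9, 6, 5, 5).
Gauss-Seidel: T = -(D+L)⁻¹U, row 0 first, T[0,3] = -(-3)/(9) = +0.3333; later rows by forward substitution.
  T[0,:] = [+0.0000 -0.5556 +0.6667 +0.3333]
  T[1,:] = [+0.0000 -0.0926 +0.4444 -0.7778]
  T[2,:] = [+0.0000 +0.1667 +0.0000 -0.2000]
  T[3,:] = [+0.0000 -0.2000 +0.0000 +0.6400]
moduli |λ_i(T)| = 0.8471, 0.3895, 0.0898, 0.0000.
ρ(T) = max|λ| = 0.8471; 0.8471 < 1: convergent.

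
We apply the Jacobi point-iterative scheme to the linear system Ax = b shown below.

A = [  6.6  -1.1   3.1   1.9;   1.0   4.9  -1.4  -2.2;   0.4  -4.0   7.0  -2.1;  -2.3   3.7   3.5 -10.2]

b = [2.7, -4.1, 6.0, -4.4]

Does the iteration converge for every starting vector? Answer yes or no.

yes

Diagonal D = diag(6.6, 4.9, 7, -10.2); L, U strict lower/upper.
Jacobi T = -D⁻¹(L+U): T[3,1] = -(3.7)/(-10.2) = +0.3627; T[3,3] = 0.
  T[0,:] = [+0.0000, +0.1667, -0.4697, -0.2879]
  T[1,:] = [-0.2041, +0.0000, +0.2857, +0.4490]
  T[2,:] = [-0.0571, +0.5714, +0.0000, +0.3000]
  T[3,:] = [-0.2255, +0.3627, +0.3431, +0.0000]
moduli |λ_i(T)| = 0.8797, 0.4195, 0.3065, 0.3065.
ρ = 0.8797; 0.8797 < 1, so it converges for any x₀.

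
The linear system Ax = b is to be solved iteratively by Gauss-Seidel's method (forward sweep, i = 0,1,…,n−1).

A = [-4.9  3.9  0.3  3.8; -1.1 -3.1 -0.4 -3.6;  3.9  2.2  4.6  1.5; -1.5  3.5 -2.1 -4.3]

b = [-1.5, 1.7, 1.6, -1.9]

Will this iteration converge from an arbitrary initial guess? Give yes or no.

Let D = diag(-4.9, -3.1, 4.6, -4.3); L, U the strict triangles.
Gauss-Seidel: T = -(D+L)⁻¹U, row 0 first, T[0,3] = -(3.8)/(-4.9) = +0.7755; later rows by forward substitution.
  T[0,:] = [+0.0000 +0.7959 +0.0612 +0.7755]
  T[1,:] = [+0.0000 -0.2824 -0.1508 -1.4365]
  T[2,:] = [+0.0000 -0.5397 +0.0202 -0.2966]
  T[3,:] = [+0.0000 -0.2439 -0.1539 -1.2949]
moduli |λ_i(T)| = 1.6485, 0.0842, 0.0842, 0.0000.
ρ(T) = max|λ| = 1.6485; 1.6485 > 1 ⇒ diverges.

no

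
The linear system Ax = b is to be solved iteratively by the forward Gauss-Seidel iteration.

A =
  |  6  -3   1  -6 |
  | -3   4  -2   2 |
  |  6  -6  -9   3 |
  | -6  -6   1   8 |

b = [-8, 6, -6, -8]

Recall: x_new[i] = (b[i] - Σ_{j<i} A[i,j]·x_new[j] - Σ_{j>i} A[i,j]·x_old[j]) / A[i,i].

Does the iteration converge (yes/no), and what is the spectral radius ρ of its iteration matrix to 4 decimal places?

no, ρ = 1.2681

A = D + L + U where D = diag(6, 4, -9, 8).
GS T = -(D+L)⁻¹U: row 0 first, T[0,3] = -(-6)/(6) = +1.0000; later rows by forward substitution.
  T[0,:] = [+0.0000, +0.5000, -0.1667, +1.0000]
  T[1,:] = [+0.0000, +0.3750, +0.3750, +0.2500]
  T[2,:] = [+0.0000, +0.0833, -0.3611, +0.8333]
  T[3,:] = [+0.0000, +0.6458, +0.2014, +0.8333]
moduli |λ_i(T)| = 1.2681, 0.2220, 0.2220, 0.0000.
ρ(T) = max|λ| = 1.2681; 1.2681 > 1 ⇒ diverges.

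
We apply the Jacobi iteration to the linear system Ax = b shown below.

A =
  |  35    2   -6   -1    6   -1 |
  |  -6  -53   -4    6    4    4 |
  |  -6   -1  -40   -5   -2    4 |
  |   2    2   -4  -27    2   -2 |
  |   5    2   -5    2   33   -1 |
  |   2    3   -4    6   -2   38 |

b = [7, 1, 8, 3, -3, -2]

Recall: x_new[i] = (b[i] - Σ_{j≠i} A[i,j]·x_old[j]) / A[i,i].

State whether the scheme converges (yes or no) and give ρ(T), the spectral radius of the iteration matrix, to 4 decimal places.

yes, ρ = 0.1984

Diagonal D = diag(35, -53, -40, -27, 33, 38); L, U strict lower/upper.
T_J = -D⁻¹(L+U): T[4,5] = -(-1)/(33) = +0.0303; T[4,4] = 0.
  T[0,:] = [+0.0000, -0.0571, +0.1714, +0.0286, -0.1714, +0.0286]
  T[1,:] = [-0.1132, +0.0000, -0.0755, +0.1132, +0.0755, +0.0755]
  T[2,:] = [-0.1500, -0.0250, +0.0000, -0.1250, -0.0500, +0.1000]
  T[3,:] = [+0.0741, +0.0741, -0.1481, +0.0000, +0.0741, -0.0741]
  T[4,:] = [-0.1515, -0.0606, +0.1515, -0.0606, +0.0000, +0.0303]
  T[5,:] = [-0.0526, -0.0789, +0.1053, -0.1579, +0.0526, +0.0000]
|eigenvalues of T|: 0.1984, 0.1510, 0.1397, 0.1320, 0.1320, 0.0216.
ρ(T) = max|λ| = 0.1984; 0.1984 < 1 ⇒ converges.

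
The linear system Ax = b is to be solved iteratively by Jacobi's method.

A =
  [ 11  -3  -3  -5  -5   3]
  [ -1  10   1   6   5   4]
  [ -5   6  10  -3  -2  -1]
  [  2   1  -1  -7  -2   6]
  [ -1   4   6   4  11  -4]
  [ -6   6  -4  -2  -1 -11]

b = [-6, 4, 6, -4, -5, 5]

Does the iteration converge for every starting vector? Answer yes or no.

no

Diagonal D = diag(11, 10, 10, -7, 11, -11); L, U strict lower/upper.
T_J = -D⁻¹(L+U): T[3,5] = -(6)/(-7) = +0.8571; T[3,3] = 0.
  T[0,:] = [+0.0000  +0.2727  +0.2727  +0.4545  +0.4545  -0.2727]
  T[1,:] = [+0.1000  +0.0000  -0.1000  -0.6000  -0.5000  -0.4000]
  T[2,:] = [+0.5000  -0.6000  +0.0000  +0.3000  +0.2000  +0.1000]
  T[3,:] = [+0.2857  +0.1429  -0.1429  +0.0000  -0.2857  +0.8571]
  T[4,:] = [+0.0909  -0.3636  -0.5455  -0.3636  +0.0000  +0.3636]
  T[5,:] = [-0.5455  +0.5455  -0.3636  -0.1818  -0.0909  +0.0000]
|λ(T)| sorted: 1.1938, 1.0130, 1.0130, 0.3092, 0.3092, 0.2386.
ρ = 1.1938; 1.1938 > 1, so it fails to converge.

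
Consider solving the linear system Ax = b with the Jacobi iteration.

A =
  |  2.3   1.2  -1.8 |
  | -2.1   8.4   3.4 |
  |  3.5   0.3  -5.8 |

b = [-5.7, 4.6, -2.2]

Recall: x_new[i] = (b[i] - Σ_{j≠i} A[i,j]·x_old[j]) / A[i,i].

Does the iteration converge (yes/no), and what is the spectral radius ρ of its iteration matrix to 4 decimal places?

yes, ρ = 0.7162

Let D = diag(2.3, 8.4, -5.8); L, U the strict triangles.
Jacobi T = -D⁻¹(L+U): T[2,0] = -(3.5)/(-5.8) = +0.6034; T[2,2] = 0.
  T[0,:] = [+0.0000  -0.5217  +0.7826]
  T[1,:] = [+0.2500  +0.0000  -0.4048]
  T[2,:] = [+0.6034  +0.0517  +0.0000]
|eigenvalues of T|: 0.7162, 0.4382, 0.4382.
ρ(T) = max|λ| = 0.7162; 0.7162 < 1: convergent.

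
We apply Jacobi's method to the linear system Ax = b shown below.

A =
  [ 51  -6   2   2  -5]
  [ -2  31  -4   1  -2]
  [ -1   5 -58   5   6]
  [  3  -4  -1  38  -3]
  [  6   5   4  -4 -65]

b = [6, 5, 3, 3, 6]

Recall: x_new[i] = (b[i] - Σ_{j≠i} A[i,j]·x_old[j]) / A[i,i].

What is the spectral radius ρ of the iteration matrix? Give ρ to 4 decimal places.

0.2026

A = D + L + U where D = diag(51, 31, -58, 38, -65).
T_J = -D⁻¹(L+U): T[3,2] = -(-1)/(38) = +0.0263; T[3,3] = 0.
  T[0,:] = [+0.0000 +0.1176 -0.0392 -0.0392 +0.0980]
  T[1,:] = [+0.0645 +0.0000 +0.1290 -0.0323 +0.0645]
  T[2,:] = [-0.0172 +0.0862 +0.0000 +0.0862 +0.1034]
  T[3,:] = [-0.0789 +0.1053 +0.0263 +0.0000 +0.0789]
  T[4,:] = [+0.0923 +0.0769 +0.0615 -0.0615 +0.0000]
|λ(T)| sorted: 0.2026, 0.1314, 0.1314, 0.0962, 0.0678.
ρ = 0.2026; 0.2026 < 1, so it converges for any x₀.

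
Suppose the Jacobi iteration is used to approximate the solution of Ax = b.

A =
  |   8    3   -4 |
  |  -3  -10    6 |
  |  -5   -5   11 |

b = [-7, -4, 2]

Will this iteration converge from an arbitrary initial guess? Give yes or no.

yes

Diagonal D = diag(8, -10, 11); L, U strict lower/upper.
Jacobi T = -D⁻¹(L+U): T[0,2] = -(-4)/(8) = +0.5000; T[0,0] = 0.
  T[0,:] = [+0.0000 -0.3750 +0.5000]
  T[1,:] = [-0.3000 +0.0000 +0.6000]
  T[2,:] = [+0.4545 +0.4545 +0.0000]
|roots of det(T-λI)|: 0.8960, 0.5502, 0.3458.
spectral radius ρ = 0.8960; 0.8960 < 1 ⇒ converges.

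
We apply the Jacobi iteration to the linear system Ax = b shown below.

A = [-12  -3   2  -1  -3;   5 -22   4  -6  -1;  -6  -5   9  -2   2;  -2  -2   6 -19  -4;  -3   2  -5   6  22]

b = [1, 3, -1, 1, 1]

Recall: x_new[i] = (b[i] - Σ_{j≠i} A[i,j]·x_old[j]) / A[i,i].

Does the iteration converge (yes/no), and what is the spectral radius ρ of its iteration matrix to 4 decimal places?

Diagonal D = diag(-12, -22, 9, -19, 22); L, U strict lower/upper.
Jacobi T = -D⁻¹(L+U): T[1,0] = -(5)/(-22) = +0.2273; T[1,1] = 0.
  T[0,:] = [+0.0000, -0.2500, +0.1667, -0.0833, -0.2500]
  T[1,:] = [+0.2273, +0.0000, +0.1818, -0.2727, -0.0455]
  T[2,:] = [+0.6667, +0.5556, +0.0000, +0.2222, -0.2222]
  T[3,:] = [-0.1053, -0.1053, +0.3158, +0.0000, -0.2105]
  T[4,:] = [+0.1364, -0.0909, +0.2273, -0.2727, +0.0000]
|eigenvalues of T|: 0.7011, 0.3368, 0.3368, 0.3226, 0.0487.
spectral radius ρ = 0.7011; 0.7011 < 1 ⇒ converges.

yes, ρ = 0.7011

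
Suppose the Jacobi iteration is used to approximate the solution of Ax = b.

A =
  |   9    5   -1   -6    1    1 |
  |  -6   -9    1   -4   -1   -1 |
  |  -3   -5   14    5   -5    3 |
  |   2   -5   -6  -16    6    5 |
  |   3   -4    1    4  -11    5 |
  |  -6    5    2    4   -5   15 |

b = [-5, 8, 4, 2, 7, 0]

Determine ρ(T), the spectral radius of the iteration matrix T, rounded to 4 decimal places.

1.1773

Diagonal D = diag(9, -9, 14, -16, -11, 15); L, U strict lower/upper.
Jacobi T = -D⁻¹(L+U): T[0,3] = -(-6)/(9) = +0.6667; T[0,0] = 0.
  T[0,:] = [+0.0000, -0.5556, +0.1111, +0.6667, -0.1111, -0.1111]
  T[1,:] = [-0.6667, +0.0000, +0.1111, -0.4444, -0.1111, -0.1111]
  T[2,:] = [+0.2143, +0.3571, +0.0000, -0.3571, +0.3571, -0.2143]
  T[3,:] = [+0.1250, -0.3125, -0.3750, +0.0000, +0.3750, +0.3125]
  T[4,:] = [+0.2727, -0.3636, +0.0909, +0.3636, +0.0000, +0.4545]
  T[5,:] = [+0.4000, -0.3333, -0.1333, -0.2667, +0.3333, +0.0000]
|eigenvalues of T|: 1.1773, 0.8493, 0.5528, 0.4176, 0.4176, 0.2290.
ρ = 1.1773; 1.1773 > 1: divergent.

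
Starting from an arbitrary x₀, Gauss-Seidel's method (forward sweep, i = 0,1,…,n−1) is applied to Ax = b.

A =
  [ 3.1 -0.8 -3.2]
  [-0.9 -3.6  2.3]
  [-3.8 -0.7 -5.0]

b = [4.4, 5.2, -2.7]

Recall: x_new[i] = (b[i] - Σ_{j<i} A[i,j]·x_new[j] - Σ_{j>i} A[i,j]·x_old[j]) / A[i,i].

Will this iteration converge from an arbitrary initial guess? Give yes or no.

yes

Let D = diag(3.1, -3.6, -5); L, U the strict triangles.
GS T = -(D+L)⁻¹U: row 0 first, T[0,1] = -(-0.8)/(3.1) = +0.2581; later rows by forward substitution.
  T[0,:] = [+0.0000, +0.2581, +1.0323]
  T[1,:] = [+0.0000, -0.0645, +0.3808]
  T[2,:] = [+0.0000, -0.1871, -0.8378]
moduli |λ_i(T)| = 0.7309, 0.1714, 0.0000.
ρ = 0.7309; 0.7309 < 1 ⇒ converges.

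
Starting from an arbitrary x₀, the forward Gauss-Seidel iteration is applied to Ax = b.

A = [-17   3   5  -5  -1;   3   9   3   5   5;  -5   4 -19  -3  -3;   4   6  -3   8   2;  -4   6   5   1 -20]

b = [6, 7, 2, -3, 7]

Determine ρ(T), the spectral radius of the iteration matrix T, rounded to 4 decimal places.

0.5446

Diagonal D = diag(-17, 9, -19, 8, -20); L, U strict lower/upper.
T_GS = -(D+L)⁻¹U: row 0 first, T[0,3] = -(-5)/(-17) = -0.2941; later rows by forward substitution.
  T[0,:] = [+0.0000 +0.1765 +0.2941 -0.2941 -0.0588]
  T[1,:] = [+0.0000 -0.0588 -0.4314 -0.4575 -0.5359]
  T[2,:] = [+0.0000 -0.0588 -0.1682 -0.1768 -0.2552]
  T[3,:] = [+0.0000 -0.0662 +0.1134 +0.4239 +0.0857]
  T[4,:] = [+0.0000 -0.0710 -0.2246 -0.1014 -0.2085]
|λ(T)| sorted: 0.5446, 0.4464, 0.0437, 0.0437, 0.0000.
spectral radius ρ = 0.5446; 0.5446 < 1, so it converges for any x₀.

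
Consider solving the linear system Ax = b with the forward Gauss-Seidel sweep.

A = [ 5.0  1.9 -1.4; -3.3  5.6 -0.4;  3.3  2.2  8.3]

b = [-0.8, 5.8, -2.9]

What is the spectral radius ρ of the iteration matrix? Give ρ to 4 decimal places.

Write A = D+L+U with D = diag(5, 5.6, 8.3).
GS T = -(D+L)⁻¹U: row 0 first, T[0,2] = -(-1.4)/(5) = +0.2800; later rows by forward substitution.
  T[0,:] = [+0.0000, -0.3800, +0.2800]
  T[1,:] = [+0.0000, -0.2239, +0.2364]
  T[2,:] = [+0.0000, +0.2104, -0.1740]
|λ(T)| sorted: 0.4234, 0.0255, 0.0000.
spectral radius ρ = 0.4234; 0.4234 < 1: convergent.

0.4234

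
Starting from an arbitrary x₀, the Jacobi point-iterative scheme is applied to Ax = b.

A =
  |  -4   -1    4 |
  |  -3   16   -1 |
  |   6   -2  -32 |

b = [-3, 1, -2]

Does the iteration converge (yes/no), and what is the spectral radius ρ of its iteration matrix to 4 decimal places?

yes, ρ = 0.4148

Diagonal D = diag(-4, 16, -32); L, U strict lower/upper.
Jacobi T = -D⁻¹(L+U): T[2,0] = -(6)/(-32) = +0.1875; T[2,2] = 0.
  T[0,:] = [+0.0000, -0.2500, +1.0000]
  T[1,:] = [+0.1875, +0.0000, +0.0625]
  T[2,:] = [+0.1875, -0.0625, +0.0000]
|eigenvalues of T|: 0.4148, 0.2951, 0.1197.
ρ(T) = max|λ| = 0.4148; 0.4148 < 1 ⇒ converges.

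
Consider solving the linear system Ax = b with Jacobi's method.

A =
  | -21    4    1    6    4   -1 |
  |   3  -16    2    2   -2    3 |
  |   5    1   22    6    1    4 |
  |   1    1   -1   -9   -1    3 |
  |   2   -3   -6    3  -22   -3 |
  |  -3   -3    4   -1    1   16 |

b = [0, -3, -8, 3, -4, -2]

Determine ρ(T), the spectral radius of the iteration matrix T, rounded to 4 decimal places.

Split A = D + L + U, D = diag(-21, -16, 22, -9, -22, 16).
Jacobi: T = -D⁻¹(L+U), T[5,1] = -(-3)/(16) = +0.1875; T[5,5] = 0.
  T[0,:] = [+0.0000  +0.1905  +0.0476  +0.2857  +0.1905  -0.0476]
  T[1,:] = [+0.1875  +0.0000  +0.1250  +0.1250  -0.1250  +0.1875]
  T[2,:] = [-0.2273  -0.0455  +0.0000  -0.2727  -0.0455  -0.1818]
  T[3,:] = [+0.1111  +0.1111  -0.1111  +0.0000  -0.1111  +0.3333]
  T[4,:] = [+0.0909  -0.1364  -0.2727  +0.1364  +0.0000  -0.1364]
  T[5,:] = [+0.1875  +0.1875  -0.2500  +0.0625  -0.0625  +0.0000]
|eigenvalues of T|: 0.5311, 0.2725, 0.2586, 0.2196, 0.1790, 0.1790.
ρ = 0.5311; 0.5311 < 1, so it converges for any x₀.

0.5311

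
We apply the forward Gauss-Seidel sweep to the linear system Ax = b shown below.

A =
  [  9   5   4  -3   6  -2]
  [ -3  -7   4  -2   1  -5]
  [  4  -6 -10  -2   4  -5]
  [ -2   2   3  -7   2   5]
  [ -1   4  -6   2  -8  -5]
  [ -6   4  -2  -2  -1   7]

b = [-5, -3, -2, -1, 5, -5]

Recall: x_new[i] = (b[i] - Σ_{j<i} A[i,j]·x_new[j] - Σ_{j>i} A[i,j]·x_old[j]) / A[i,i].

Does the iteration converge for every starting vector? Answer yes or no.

no

Split A = D + L + U, D = diag(9, -7, -10, -7, -8, 7).
GS T = -(D+L)⁻¹U: row 0 first, T[0,3] = -(-3)/(9) = +0.3333; later rows by forward substitution.
  T[0,:] = [+0.0000 -0.5556 -0.4444 +0.3333 -0.6667 +0.2222]
  T[1,:] = [+0.0000 +0.2381 +0.7619 -0.4286 +0.4286 -0.8095]
  T[2,:] = [+0.0000 -0.3651 -0.6349 +0.1905 -0.1238 +0.0746]
  T[3,:] = [+0.0000 +0.0703 +0.0726 -0.1361 +0.5456 +0.4515]
  T[4,:] = [+0.0000 +0.4799 +0.9308 -0.4328 +0.5269 -1.0006]
  T[5,:] = [+0.0000 -0.6279 -0.8440 +0.4843 -0.6206 +0.6604]
|roots of det(T-λI)|: 1.5892, 0.4199, 0.4199, 0.2754, 0.1259, 0.0000.
spectral radius ρ = 1.5892; 1.5892 > 1, so it fails to converge.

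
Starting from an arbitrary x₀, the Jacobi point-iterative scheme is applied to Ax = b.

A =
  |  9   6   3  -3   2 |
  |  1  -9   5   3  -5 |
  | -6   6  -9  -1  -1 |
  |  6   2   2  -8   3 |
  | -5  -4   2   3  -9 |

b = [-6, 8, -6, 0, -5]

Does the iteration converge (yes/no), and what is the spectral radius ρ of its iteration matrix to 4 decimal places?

Split A = D + L + U, D = diag(9, -9, -9, -8, -9).
Jacobi T = -D⁻¹(L+U): T[3,0] = -(6)/(-8) = +0.7500; T[3,3] = 0.
  T[0,:] = [+0.0000, -0.6667, -0.3333, +0.3333, -0.2222]
  T[1,:] = [+0.1111, +0.0000, +0.5556, +0.3333, -0.5556]
  T[2,:] = [-0.6667, +0.6667, +0.0000, -0.1111, -0.1111]
  T[3,:] = [+0.7500, +0.2500, +0.2500, +0.0000, +0.3750]
  T[4,:] = [-0.5556, -0.4444, +0.2222, +0.3333, +0.0000]
|λ(T)| sorted: 1.1447, 0.7439, 0.7439, 0.5665, 0.3073.
spectral radius ρ = 1.1447; 1.1447 > 1, so it fails to converge.

no, ρ = 1.1447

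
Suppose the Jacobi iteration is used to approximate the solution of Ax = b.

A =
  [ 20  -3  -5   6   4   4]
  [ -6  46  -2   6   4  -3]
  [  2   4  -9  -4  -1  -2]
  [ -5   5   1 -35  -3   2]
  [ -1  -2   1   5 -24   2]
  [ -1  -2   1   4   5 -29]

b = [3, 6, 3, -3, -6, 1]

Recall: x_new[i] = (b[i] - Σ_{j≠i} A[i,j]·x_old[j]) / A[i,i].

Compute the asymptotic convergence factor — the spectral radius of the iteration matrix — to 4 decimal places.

Write A = D+L+U with D = diag(20, 46, -9, -35, -24, -29).
Jacobi T = -D⁻¹(L+U): T[5,1] = -(-2)/(-29) = -0.0690; T[5,5] = 0.
  T[0,:] = [+0.0000, +0.1500, +0.2500, -0.3000, -0.2000, -0.2000]
  T[1,:] = [+0.1304, +0.0000, +0.0435, -0.1304, -0.0870, +0.0652]
  T[2,:] = [+0.2222, +0.4444, +0.0000, -0.4444, -0.1111, -0.2222]
  T[3,:] = [-0.1429, +0.1429, +0.0286, +0.0000, -0.0857, +0.0571]
  T[4,:] = [-0.0417, -0.0833, +0.0417, +0.2083, +0.0000, +0.0833]
  T[5,:] = [-0.0345, -0.0690, +0.0345, +0.1379, +0.1724, +0.0000]
|eigenvalues of T|: 0.4412, 0.2384, 0.2384, 0.1703, 0.1703, 0.1378.
spectral radius ρ = 0.4412; 0.4412 < 1 ⇒ converges.

0.4412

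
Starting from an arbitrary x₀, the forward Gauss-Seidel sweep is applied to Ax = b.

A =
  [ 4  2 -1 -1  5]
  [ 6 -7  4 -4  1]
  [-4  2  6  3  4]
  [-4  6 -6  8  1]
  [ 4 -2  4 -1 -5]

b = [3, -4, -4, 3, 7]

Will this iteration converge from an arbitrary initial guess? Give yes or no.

Split A = D + L + U, D = diag(4, -7, 6, 8, -5).
GS T = -(D+L)⁻¹U: row 0 first, T[0,4] = -(5)/(4) = -1.2500; later rows by forward substitution.
  T[0,:] = [+0.0000  -0.5000  +0.2500  +0.2500  -1.2500]
  T[1,:] = [+0.0000  -0.4286  +0.7857  -0.3571  -0.9286]
  T[2,:] = [+0.0000  -0.1905  -0.0952  -0.2143  -1.1905]
  T[3,:] = [+0.0000  -0.0714  -0.5357  +0.2321  -0.9464]
  T[4,:] = [+0.0000  -0.3667  -0.0833  +0.1250  -1.3917]
moduli |λ_i(T)| = 1.5150, 0.5988, 0.3900, 0.0404, 0.0000.
spectral radius ρ = 1.5150; 1.5150 > 1 ⇒ diverges.

no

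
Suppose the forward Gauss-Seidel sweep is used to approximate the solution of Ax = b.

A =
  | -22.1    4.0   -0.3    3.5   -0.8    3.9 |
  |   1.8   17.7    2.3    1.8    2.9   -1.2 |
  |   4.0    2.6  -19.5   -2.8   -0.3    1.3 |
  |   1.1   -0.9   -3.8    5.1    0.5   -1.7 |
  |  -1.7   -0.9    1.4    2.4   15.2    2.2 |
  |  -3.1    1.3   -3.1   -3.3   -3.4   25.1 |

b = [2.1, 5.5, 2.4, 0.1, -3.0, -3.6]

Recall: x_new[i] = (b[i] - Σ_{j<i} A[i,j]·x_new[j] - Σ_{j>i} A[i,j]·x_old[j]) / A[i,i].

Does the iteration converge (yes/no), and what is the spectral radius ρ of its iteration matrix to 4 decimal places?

Split A = D + L + U, D = diag(-22.1, 17.7, -19.5, 5.1, 15.2, 25.1).
T_GS = -(D+L)⁻¹U: row 0 first, T[0,4] = -(-0.8)/(-22.1) = -0.0362; later rows by forward substitution.
  T[0,:] = [+0.0000, +0.1810, -0.0136, +0.1584, -0.0362, +0.1765]
  T[1,:] = [+0.0000, -0.0184, -0.1286, -0.1178, -0.1602, +0.0499]
  T[2,:] = [+0.0000, +0.0347, -0.0199, -0.1268, -0.0442, +0.1095]
  T[3,:] = [+0.0000, -0.0165, -0.0346, -0.1494, -0.1514, +0.3857]
  T[4,:] = [+0.0000, +0.0186, -0.0018, +0.0460, +0.0144, -0.1930]
  T[5,:] = [+0.0000, +0.0279, -0.0023, -0.0034, -0.0196, +0.0573]
eigenvalue magnitudes: 0.1626, 0.0962, 0.0962, 0.0890, 0.0442, 0.0000.
ρ(T) = max|λ| = 0.1626; 0.1626 < 1: convergent.

yes, ρ = 0.1626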